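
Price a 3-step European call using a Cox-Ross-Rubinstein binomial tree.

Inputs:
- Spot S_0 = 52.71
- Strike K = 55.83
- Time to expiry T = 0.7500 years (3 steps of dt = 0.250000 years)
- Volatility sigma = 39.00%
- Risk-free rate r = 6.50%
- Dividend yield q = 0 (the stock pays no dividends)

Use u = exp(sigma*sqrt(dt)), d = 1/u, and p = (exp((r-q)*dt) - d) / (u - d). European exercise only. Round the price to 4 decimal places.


dt = T/N = 0.250000
u = exp(sigma*sqrt(dt)) = 1.215311; d = 1/u = 0.822835
p = (exp((r-q)*dt) - d) / (u - d) = 0.493146
Discount per step: exp(-r*dt) = 0.983881
Stock lattice S(k, i) with i counting down-moves:
  k=0: S(0,0) = 52.7100
  k=1: S(1,0) = 64.0590; S(1,1) = 43.3716
  k=2: S(2,0) = 77.8517; S(2,1) = 52.7100; S(2,2) = 35.6877
  k=3: S(3,0) = 94.6140; S(3,1) = 64.0590; S(3,2) = 43.3716; S(3,3) = 29.3650
Terminal payoffs V(N, i) = max(S_T - K, 0):
  V(3,0) = 38.783975; V(3,1) = 8.229042; V(3,2) = 0.000000; V(3,3) = 0.000000
Backward induction: V(k, i) = exp(-r*dt) * [p * V(k+1, i) + (1-p) * V(k+1, i+1)].
  V(2,0) = exp(-r*dt) * [p*38.783975 + (1-p)*8.229042] = 22.921564
  V(2,1) = exp(-r*dt) * [p*8.229042 + (1-p)*0.000000] = 3.992707
  V(2,2) = exp(-r*dt) * [p*0.000000 + (1-p)*0.000000] = 0.000000
  V(1,0) = exp(-r*dt) * [p*22.921564 + (1-p)*3.992707] = 13.112575
  V(1,1) = exp(-r*dt) * [p*3.992707 + (1-p)*0.000000] = 1.937250
  V(0,0) = exp(-r*dt) * [p*13.112575 + (1-p)*1.937250] = 7.328258

Answer: Price = V(0,0) = 7.3283


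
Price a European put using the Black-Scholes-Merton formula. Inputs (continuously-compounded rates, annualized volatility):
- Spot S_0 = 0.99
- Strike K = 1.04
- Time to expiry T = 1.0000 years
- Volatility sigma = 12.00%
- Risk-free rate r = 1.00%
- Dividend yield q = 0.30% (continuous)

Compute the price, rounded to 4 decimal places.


Answer: Price = 0.0725

Derivation:
d1 = (ln(S/K) + (r - q + 0.5*sigma^2) * T) / (sigma * sqrt(T)) = -0.29225874
d2 = d1 - sigma * sqrt(T) = -0.41225874
exp(-rT) = 0.99004983; exp(-qT) = 0.99700450
P = K * exp(-rT) * N(-d2) - S_0 * exp(-qT) * N(-d1)
N(-d1) = 0.61495560; N(-d2) = 0.65992511
P = 1.0400 * 0.99004983 * 0.65992511 - 0.9900 * 0.99700450 * 0.61495560 = 0.0725


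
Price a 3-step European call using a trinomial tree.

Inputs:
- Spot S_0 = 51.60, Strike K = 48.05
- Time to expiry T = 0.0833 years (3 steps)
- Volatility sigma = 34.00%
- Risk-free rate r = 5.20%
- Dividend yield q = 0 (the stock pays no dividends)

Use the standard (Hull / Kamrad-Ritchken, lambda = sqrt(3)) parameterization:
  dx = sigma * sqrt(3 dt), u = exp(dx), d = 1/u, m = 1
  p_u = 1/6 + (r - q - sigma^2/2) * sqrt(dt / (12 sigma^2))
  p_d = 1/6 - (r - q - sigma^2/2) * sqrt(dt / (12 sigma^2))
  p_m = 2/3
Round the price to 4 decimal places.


dt = T/N = 0.027767; dx = sigma*sqrt(3*dt) = 0.098130
u = exp(dx) = 1.103106; d = 1/u = 0.906531
p_u = 0.165846, p_m = 0.666667, p_d = 0.167487
Discount per step: exp(-r*dt) = 0.998557
Stock lattice S(k, j) with j the centered position index:
  k=0: S(0,+0) = 51.6000
  k=1: S(1,-1) = 46.7770; S(1,+0) = 51.6000; S(1,+1) = 56.9203
  k=2: S(2,-2) = 42.4048; S(2,-1) = 46.7770; S(2,+0) = 51.6000; S(2,+1) = 56.9203; S(2,+2) = 62.7891
  k=3: S(3,-3) = 38.4413; S(3,-2) = 42.4048; S(3,-1) = 46.7770; S(3,+0) = 51.6000; S(3,+1) = 56.9203; S(3,+2) = 62.7891; S(3,+3) = 69.2630
Terminal payoffs V(N, j) = max(S_T - K, 0):
  V(3,-3) = 0.000000; V(3,-2) = 0.000000; V(3,-1) = 0.000000; V(3,+0) = 3.550000; V(3,+1) = 8.870274; V(3,+2) = 14.739101; V(3,+3) = 21.213039
Backward induction: V(k, j) = exp(-r*dt) * [p_u * V(k+1, j+1) + p_m * V(k+1, j) + p_d * V(k+1, j-1)]
  V(2,-2) = exp(-r*dt) * [p_u*0.000000 + p_m*0.000000 + p_d*0.000000] = 0.000000
  V(2,-1) = exp(-r*dt) * [p_u*3.550000 + p_m*0.000000 + p_d*0.000000] = 0.587904
  V(2,+0) = exp(-r*dt) * [p_u*8.870274 + p_m*3.550000 + p_d*0.000000] = 3.832230
  V(2,+1) = exp(-r*dt) * [p_u*14.739101 + p_m*8.870274 + p_d*3.550000] = 8.939601
  V(2,+2) = exp(-r*dt) * [p_u*21.213039 + p_m*14.739101 + p_d*8.870274] = 14.808427
  V(1,-1) = exp(-r*dt) * [p_u*3.832230 + p_m*0.587904 + p_d*0.000000] = 1.026014
  V(1,+0) = exp(-r*dt) * [p_u*8.939601 + p_m*3.832230 + p_d*0.587904] = 4.129917
  V(1,+1) = exp(-r*dt) * [p_u*14.808427 + p_m*8.939601 + p_d*3.832230] = 9.044435
  V(0,+0) = exp(-r*dt) * [p_u*9.044435 + p_m*4.129917 + p_d*1.026014] = 4.418722

Answer: Price = V(0,0) = 4.4187


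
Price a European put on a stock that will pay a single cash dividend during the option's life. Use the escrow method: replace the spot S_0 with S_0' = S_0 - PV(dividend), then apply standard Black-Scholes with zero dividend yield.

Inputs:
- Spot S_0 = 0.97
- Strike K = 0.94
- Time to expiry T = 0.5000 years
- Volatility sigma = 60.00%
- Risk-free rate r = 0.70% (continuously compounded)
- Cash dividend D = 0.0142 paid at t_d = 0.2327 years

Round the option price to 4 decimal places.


Answer: Price = 0.1496

Derivation:
PV(D) = D * exp(-r * t_d) = 0.0142 * 0.99837243 = 0.01417689
S_0' = S_0 - PV(D) = 0.9700 - 0.01417689 = 0.95582311
d1 = (ln(S_0'/K) + (r + sigma^2/2)*T) / (sigma*sqrt(T)) = 0.25972737
d2 = d1 - sigma*sqrt(T) = -0.16453670
exp(-rT) = 0.99650612
N(-d1) = 0.39753704; N(-d2) = 0.56534567
P = K * exp(-rT) * N(-d2) - S_0' * N(-d1) = 0.9400 * 0.99650612 * 0.56534567 - 0.95582311 * 0.39753704 = 0.1496


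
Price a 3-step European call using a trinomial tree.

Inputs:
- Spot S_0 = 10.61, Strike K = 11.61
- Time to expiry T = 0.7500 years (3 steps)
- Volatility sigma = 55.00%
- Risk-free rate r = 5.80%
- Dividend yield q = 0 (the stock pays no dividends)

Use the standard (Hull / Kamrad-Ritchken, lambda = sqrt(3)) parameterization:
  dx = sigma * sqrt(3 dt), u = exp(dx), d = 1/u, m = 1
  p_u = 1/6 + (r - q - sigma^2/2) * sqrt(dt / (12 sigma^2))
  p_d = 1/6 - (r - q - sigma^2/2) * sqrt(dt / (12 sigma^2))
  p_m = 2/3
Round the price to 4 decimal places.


dt = T/N = 0.250000; dx = sigma*sqrt(3*dt) = 0.476314
u = exp(dx) = 1.610128; d = 1/u = 0.621068
p_u = 0.142195, p_m = 0.666667, p_d = 0.191138
Discount per step: exp(-r*dt) = 0.985605
Stock lattice S(k, j) with j the centered position index:
  k=0: S(0,+0) = 10.6100
  k=1: S(1,-1) = 6.5895; S(1,+0) = 10.6100; S(1,+1) = 17.0835
  k=2: S(2,-2) = 4.0926; S(2,-1) = 6.5895; S(2,+0) = 10.6100; S(2,+1) = 17.0835; S(2,+2) = 27.5066
  k=3: S(3,-3) = 2.5418; S(3,-2) = 4.0926; S(3,-1) = 6.5895; S(3,+0) = 10.6100; S(3,+1) = 17.0835; S(3,+2) = 27.5066; S(3,+3) = 44.2891
Terminal payoffs V(N, j) = max(S_T - K, 0):
  V(3,-3) = 0.000000; V(3,-2) = 0.000000; V(3,-1) = 0.000000; V(3,+0) = 0.000000; V(3,+1) = 5.473463; V(3,+2) = 15.896570; V(3,+3) = 32.679112
Backward induction: V(k, j) = exp(-r*dt) * [p_u * V(k+1, j+1) + p_m * V(k+1, j) + p_d * V(k+1, j-1)]
  V(2,-2) = exp(-r*dt) * [p_u*0.000000 + p_m*0.000000 + p_d*0.000000] = 0.000000
  V(2,-1) = exp(-r*dt) * [p_u*0.000000 + p_m*0.000000 + p_d*0.000000] = 0.000000
  V(2,+0) = exp(-r*dt) * [p_u*5.473463 + p_m*0.000000 + p_d*0.000000] = 0.767095
  V(2,+1) = exp(-r*dt) * [p_u*15.896570 + p_m*5.473463 + p_d*0.000000] = 5.824319
  V(2,+2) = exp(-r*dt) * [p_u*32.679112 + p_m*15.896570 + p_d*5.473463] = 16.056195
  V(1,-1) = exp(-r*dt) * [p_u*0.767095 + p_m*0.000000 + p_d*0.000000] = 0.107507
  V(1,+0) = exp(-r*dt) * [p_u*5.824319 + p_m*0.767095 + p_d*0.000000] = 1.320301
  V(1,+1) = exp(-r*dt) * [p_u*16.056195 + p_m*5.824319 + p_d*0.767095] = 6.221737
  V(0,+0) = exp(-r*dt) * [p_u*6.221737 + p_m*1.320301 + p_d*0.107507] = 1.759746

Answer: Price = V(0,0) = 1.7597


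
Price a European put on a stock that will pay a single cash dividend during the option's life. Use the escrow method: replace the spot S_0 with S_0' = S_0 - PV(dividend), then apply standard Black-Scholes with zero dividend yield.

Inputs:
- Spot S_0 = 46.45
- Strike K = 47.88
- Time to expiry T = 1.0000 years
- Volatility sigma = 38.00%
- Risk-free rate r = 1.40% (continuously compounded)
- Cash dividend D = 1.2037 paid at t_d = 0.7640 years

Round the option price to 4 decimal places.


PV(D) = D * exp(-r * t_d) = 1.2037 * 0.98936100 = 1.19089383
S_0' = S_0 - PV(D) = 46.4500 - 1.19089383 = 45.25910617
d1 = (ln(S_0'/K) + (r + sigma^2/2)*T) / (sigma*sqrt(T)) = 0.07870003
d2 = d1 - sigma*sqrt(T) = -0.30129997
exp(-rT) = 0.98609754
N(-d1) = 0.46863561; N(-d2) = 0.61840712
P = K * exp(-rT) * N(-d2) - S_0' * N(-d1) = 47.8800 * 0.98609754 * 0.61840712 - 45.25910617 * 0.46863561 = 7.9877

Answer: Price = 7.9877


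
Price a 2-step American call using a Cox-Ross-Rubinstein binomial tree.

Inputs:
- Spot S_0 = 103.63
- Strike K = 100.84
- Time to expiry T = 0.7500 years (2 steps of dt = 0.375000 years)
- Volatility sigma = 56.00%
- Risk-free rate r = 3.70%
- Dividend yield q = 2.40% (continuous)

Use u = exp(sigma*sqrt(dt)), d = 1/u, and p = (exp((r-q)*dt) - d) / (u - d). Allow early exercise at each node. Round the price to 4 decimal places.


dt = T/N = 0.375000
u = exp(sigma*sqrt(dt)) = 1.409068; d = 1/u = 0.709689
p = (exp((r-q)*dt) - d) / (u - d) = 0.422086
Discount per step: exp(-r*dt) = 0.986221
Stock lattice S(k, i) with i counting down-moves:
  k=0: S(0,0) = 103.6300
  k=1: S(1,0) = 146.0217; S(1,1) = 73.5451
  k=2: S(2,0) = 205.7546; S(2,1) = 103.6300; S(2,2) = 52.1941
Terminal payoffs V(N, i) = max(S_T - K, 0):
  V(2,0) = 104.914558; V(2,1) = 2.790000; V(2,2) = 0.000000
Backward induction: V(k, i) = exp(-r*dt) * [p * V(k+1, i) + (1-p) * V(k+1, i+1)]; then take max(V_cont, immediate exercise) for American.
  V(1,0) = exp(-r*dt) * [p*104.914558 + (1-p)*2.790000] = 45.262921; exercise = 45.181727; V(1,0) = max -> 45.262921
  V(1,1) = exp(-r*dt) * [p*2.790000 + (1-p)*0.000000] = 1.161393; exercise = 0.000000; V(1,1) = max -> 1.161393
  V(0,0) = exp(-r*dt) * [p*45.262921 + (1-p)*1.161393] = 19.503522; exercise = 2.790000; V(0,0) = max -> 19.503522

Answer: Price = V(0,0) = 19.5035


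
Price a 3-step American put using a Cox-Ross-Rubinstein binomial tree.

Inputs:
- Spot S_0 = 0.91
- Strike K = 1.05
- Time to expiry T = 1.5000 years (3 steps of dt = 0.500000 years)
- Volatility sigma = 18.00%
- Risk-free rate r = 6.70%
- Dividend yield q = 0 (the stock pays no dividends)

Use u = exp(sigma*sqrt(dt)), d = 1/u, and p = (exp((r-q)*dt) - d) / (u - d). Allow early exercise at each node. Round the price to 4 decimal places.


dt = T/N = 0.500000
u = exp(sigma*sqrt(dt)) = 1.135734; d = 1/u = 0.880488
p = (exp((r-q)*dt) - d) / (u - d) = 0.601692
Discount per step: exp(-r*dt) = 0.967055
Stock lattice S(k, i) with i counting down-moves:
  k=0: S(0,0) = 0.9100
  k=1: S(1,0) = 1.0335; S(1,1) = 0.8012
  k=2: S(2,0) = 1.1738; S(2,1) = 0.9100; S(2,2) = 0.7055
  k=3: S(3,0) = 1.3331; S(3,1) = 1.0335; S(3,2) = 0.8012; S(3,3) = 0.6212
Terminal payoffs V(N, i) = max(K - S_T, 0):
  V(3,0) = 0.000000; V(3,1) = 0.016482; V(3,2) = 0.248756; V(3,3) = 0.428829
Backward induction: V(k, i) = exp(-r*dt) * [p * V(k+1, i) + (1-p) * V(k+1, i+1)]; then take max(V_cont, immediate exercise) for American.
  V(2,0) = exp(-r*dt) * [p*0.000000 + (1-p)*0.016482] = 0.006349; exercise = 0.000000; V(2,0) = max -> 0.006349
  V(2,1) = exp(-r*dt) * [p*0.016482 + (1-p)*0.248756] = 0.105408; exercise = 0.140000; V(2,1) = max -> 0.140000
  V(2,2) = exp(-r*dt) * [p*0.248756 + (1-p)*0.428829] = 0.309922; exercise = 0.344515; V(2,2) = max -> 0.344515
  V(1,0) = exp(-r*dt) * [p*0.006349 + (1-p)*0.140000] = 0.057620; exercise = 0.016482; V(1,0) = max -> 0.057620
  V(1,1) = exp(-r*dt) * [p*0.140000 + (1-p)*0.344515] = 0.214164; exercise = 0.248756; V(1,1) = max -> 0.248756
  V(0,0) = exp(-r*dt) * [p*0.057620 + (1-p)*0.248756] = 0.129345; exercise = 0.140000; V(0,0) = max -> 0.140000

Answer: Price = V(0,0) = 0.1400


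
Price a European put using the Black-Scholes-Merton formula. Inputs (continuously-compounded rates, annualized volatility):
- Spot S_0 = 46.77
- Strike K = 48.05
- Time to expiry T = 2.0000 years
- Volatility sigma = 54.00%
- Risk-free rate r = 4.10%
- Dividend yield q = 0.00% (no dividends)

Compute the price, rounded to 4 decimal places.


Answer: Price = 12.3200

Derivation:
d1 = (ln(S/K) + (r - q + 0.5*sigma^2) * T) / (sigma * sqrt(T)) = 0.45385758
d2 = d1 - sigma * sqrt(T) = -0.30981774
exp(-rT) = 0.92127196; exp(-qT) = 1.00000000
P = K * exp(-rT) * N(-d2) - S_0 * exp(-qT) * N(-d1)
N(-d1) = 0.32496567; N(-d2) = 0.62165022
P = 48.0500 * 0.92127196 * 0.62165022 - 46.7700 * 1.00000000 * 0.32496567 = 12.3200


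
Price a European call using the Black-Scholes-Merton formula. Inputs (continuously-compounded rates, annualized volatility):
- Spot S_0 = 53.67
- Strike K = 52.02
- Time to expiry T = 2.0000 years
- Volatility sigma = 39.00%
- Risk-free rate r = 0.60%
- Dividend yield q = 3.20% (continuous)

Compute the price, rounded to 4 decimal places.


d1 = (ln(S/K) + (r - q + 0.5*sigma^2) * T) / (sigma * sqrt(T)) = 0.23810629
d2 = d1 - sigma * sqrt(T) = -0.31343700
exp(-rT) = 0.98807171; exp(-qT) = 0.93800500
C = S_0 * exp(-qT) * N(d1) - K * exp(-rT) * N(d2)
N(d1) = 0.59410067; N(d2) = 0.37697434
C = 53.6700 * 0.93800500 * 0.59410067 - 52.0200 * 0.98807171 * 0.37697434 = 10.5324

Answer: Price = 10.5324


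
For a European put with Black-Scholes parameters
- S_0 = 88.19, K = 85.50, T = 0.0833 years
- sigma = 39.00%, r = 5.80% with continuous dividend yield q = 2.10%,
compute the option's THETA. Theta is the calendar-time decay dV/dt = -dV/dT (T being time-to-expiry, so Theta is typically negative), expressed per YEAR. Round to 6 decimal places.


Answer: Theta = -20.927100

Derivation:
d1 = 0.3588662558; d2 = 0.2463054723
phi(d1) = 0.3740630069; exp(-qT) = 0.9982522291; exp(-rT) = 0.9951802524
Theta = -S*exp(-qT)*phi(d1)*sigma/(2*sqrt(T)) + r*K*exp(-rT)*N(-d2) - q*S*exp(-qT)*N(-d1)
N(-d1) = 0.3598475722; N(-d2) = 0.4027228871; sqrt(T) = 0.2886173938
Term 1 = -88.1900 * 0.9982522291 * 0.3740630069 * 0.3900 / (2 * 0.2886173938) = -22.2493077155
Term 2 = 0.0580 * 85.5000 * 0.9951802524 * 0.4027228871 = 1.9874772657
Term 3 = -0.0210 * 88.1900 * 0.9982522291 * 0.3598475722 = -0.6652693311
Theta = -22.2493077155 + (1.9874772657) + (-0.6652693311) = -20.927100


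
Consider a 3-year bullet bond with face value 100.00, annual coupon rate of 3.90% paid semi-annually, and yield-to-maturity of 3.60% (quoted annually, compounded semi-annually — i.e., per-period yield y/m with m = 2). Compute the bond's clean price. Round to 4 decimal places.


Coupon per period c = face * coupon_rate / m = 1.950000
Periods per year m = 2; per-period yield y/m = 0.018000
Number of cashflows N = 6
Cashflows (t years, CF_t, discount factor 1/(1+y/m)^(m*t), PV):
  t = 0.5000: CF_t = 1.950000, DF = 0.982318, PV = 1.915521
  t = 1.0000: CF_t = 1.950000, DF = 0.964949, PV = 1.881651
  t = 1.5000: CF_t = 1.950000, DF = 0.947887, PV = 1.848380
  t = 2.0000: CF_t = 1.950000, DF = 0.931127, PV = 1.815698
  t = 2.5000: CF_t = 1.950000, DF = 0.914663, PV = 1.783593
  t = 3.0000: CF_t = 101.950000, DF = 0.898490, PV = 91.601073
Price P = sum_t PV_t = 100.845915

Answer: Price = 100.8459


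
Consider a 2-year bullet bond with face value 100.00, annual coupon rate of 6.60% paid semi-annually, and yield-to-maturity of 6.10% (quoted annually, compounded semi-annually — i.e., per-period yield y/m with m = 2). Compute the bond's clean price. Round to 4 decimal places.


Answer: Price = 100.9282

Derivation:
Coupon per period c = face * coupon_rate / m = 3.300000
Periods per year m = 2; per-period yield y/m = 0.030500
Number of cashflows N = 4
Cashflows (t years, CF_t, discount factor 1/(1+y/m)^(m*t), PV):
  t = 0.5000: CF_t = 3.300000, DF = 0.970403, PV = 3.202329
  t = 1.0000: CF_t = 3.300000, DF = 0.941681, PV = 3.107549
  t = 1.5000: CF_t = 3.300000, DF = 0.913810, PV = 3.015574
  t = 2.0000: CF_t = 103.300000, DF = 0.886764, PV = 91.602713
Price P = sum_t PV_t = 100.928165


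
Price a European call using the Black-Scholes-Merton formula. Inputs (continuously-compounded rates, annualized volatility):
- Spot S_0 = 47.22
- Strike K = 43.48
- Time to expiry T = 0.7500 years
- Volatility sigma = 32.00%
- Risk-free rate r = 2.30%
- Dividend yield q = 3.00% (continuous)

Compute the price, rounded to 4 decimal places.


d1 = (ln(S/K) + (r - q + 0.5*sigma^2) * T) / (sigma * sqrt(T)) = 0.41737542
d2 = d1 - sigma * sqrt(T) = 0.14024729
exp(-rT) = 0.98289793; exp(-qT) = 0.97775124
C = S_0 * exp(-qT) * N(d1) - K * exp(-rT) * N(d2)
N(d1) = 0.66179808; N(d2) = 0.55576770
C = 47.2200 * 0.97775124 * 0.66179808 - 43.4800 * 0.98289793 * 0.55576770 = 6.8033

Answer: Price = 6.8033


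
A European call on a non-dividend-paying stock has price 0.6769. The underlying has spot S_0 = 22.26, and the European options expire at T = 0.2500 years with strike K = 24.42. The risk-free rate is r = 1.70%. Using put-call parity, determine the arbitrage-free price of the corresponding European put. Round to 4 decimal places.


Answer: Put price = 2.7333

Derivation:
Put-call parity: C - P = S_0 * exp(-qT) - K * exp(-rT).
S_0 * exp(-qT) = 22.2600 * 1.00000000 = 22.26000000
K * exp(-rT) = 24.4200 * 0.99575902 = 24.31643523
P = C - S*exp(-qT) + K*exp(-rT)
P = 0.6769 - 22.26000000 + 24.31643523 = 2.7333


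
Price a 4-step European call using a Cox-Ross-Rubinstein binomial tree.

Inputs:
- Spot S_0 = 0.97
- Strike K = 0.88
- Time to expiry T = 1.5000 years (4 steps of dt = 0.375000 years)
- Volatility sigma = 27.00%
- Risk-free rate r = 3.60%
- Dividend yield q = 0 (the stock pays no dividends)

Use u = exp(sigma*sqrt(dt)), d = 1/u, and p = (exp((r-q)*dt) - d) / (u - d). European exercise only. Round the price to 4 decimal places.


Answer: Price = V(0,0) = 0.2022

Derivation:
dt = T/N = 0.375000
u = exp(sigma*sqrt(dt)) = 1.179795; d = 1/u = 0.847605
p = (exp((r-q)*dt) - d) / (u - d) = 0.499674
Discount per step: exp(-r*dt) = 0.986591
Stock lattice S(k, i) with i counting down-moves:
  k=0: S(0,0) = 0.9700
  k=1: S(1,0) = 1.1444; S(1,1) = 0.8222
  k=2: S(2,0) = 1.3502; S(2,1) = 0.9700; S(2,2) = 0.6969
  k=3: S(3,0) = 1.5929; S(3,1) = 1.1444; S(3,2) = 0.8222; S(3,3) = 0.5907
  k=4: S(4,0) = 1.8793; S(4,1) = 1.3502; S(4,2) = 0.9700; S(4,3) = 0.6969; S(4,4) = 0.5007
Terminal payoffs V(N, i) = max(S_T - K, 0):
  V(4,0) = 0.999307; V(4,1) = 0.470158; V(4,2) = 0.090000; V(4,3) = 0.000000; V(4,4) = 0.000000
Backward induction: V(k, i) = exp(-r*dt) * [p * V(k+1, i) + (1-p) * V(k+1, i+1)].
  V(3,0) = exp(-r*dt) * [p*0.999307 + (1-p)*0.470158] = 0.724710
  V(3,1) = exp(-r*dt) * [p*0.470158 + (1-p)*0.090000] = 0.276201
  V(3,2) = exp(-r*dt) * [p*0.090000 + (1-p)*0.000000] = 0.044368
  V(3,3) = exp(-r*dt) * [p*0.000000 + (1-p)*0.000000] = 0.000000
  V(2,0) = exp(-r*dt) * [p*0.724710 + (1-p)*0.276201] = 0.493600
  V(2,1) = exp(-r*dt) * [p*0.276201 + (1-p)*0.044368] = 0.158060
  V(2,2) = exp(-r*dt) * [p*0.044368 + (1-p)*0.000000] = 0.021872
  V(1,0) = exp(-r*dt) * [p*0.493600 + (1-p)*0.158060] = 0.321353
  V(1,1) = exp(-r*dt) * [p*0.158060 + (1-p)*0.021872] = 0.088716
  V(0,0) = exp(-r*dt) * [p*0.321353 + (1-p)*0.088716] = 0.202210


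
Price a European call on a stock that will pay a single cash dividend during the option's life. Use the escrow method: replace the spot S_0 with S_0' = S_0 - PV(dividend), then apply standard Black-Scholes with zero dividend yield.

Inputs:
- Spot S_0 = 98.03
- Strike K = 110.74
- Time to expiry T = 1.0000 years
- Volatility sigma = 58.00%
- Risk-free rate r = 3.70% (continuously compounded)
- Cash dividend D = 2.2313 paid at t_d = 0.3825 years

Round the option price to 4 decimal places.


PV(D) = D * exp(-r * t_d) = 2.2313 * 0.98594718 = 2.19994393
S_0' = S_0 - PV(D) = 98.0300 - 2.19994393 = 95.83005607
d1 = (ln(S_0'/K) + (r + sigma^2/2)*T) / (sigma*sqrt(T)) = 0.10446769
d2 = d1 - sigma*sqrt(T) = -0.47553231
exp(-rT) = 0.96367614
N(d1) = 0.54160090; N(d2) = 0.31720381
C = S_0' * N(d1) - K * exp(-rT) * N(d2) = 95.83005607 * 0.54160090 - 110.7400 * 0.96367614 * 0.31720381 = 18.0504

Answer: Price = 18.0504


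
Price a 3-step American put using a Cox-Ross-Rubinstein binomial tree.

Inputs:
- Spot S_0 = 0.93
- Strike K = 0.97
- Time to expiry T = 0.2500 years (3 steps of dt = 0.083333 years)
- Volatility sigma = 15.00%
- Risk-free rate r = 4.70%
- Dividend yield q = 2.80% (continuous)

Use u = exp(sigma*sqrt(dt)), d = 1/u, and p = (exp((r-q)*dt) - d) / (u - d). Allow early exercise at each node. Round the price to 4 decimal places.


Answer: Price = V(0,0) = 0.0489

Derivation:
dt = T/N = 0.083333
u = exp(sigma*sqrt(dt)) = 1.044252; d = 1/u = 0.957623
p = (exp((r-q)*dt) - d) / (u - d) = 0.507468
Discount per step: exp(-r*dt) = 0.996091
Stock lattice S(k, i) with i counting down-moves:
  k=0: S(0,0) = 0.9300
  k=1: S(1,0) = 0.9712; S(1,1) = 0.8906
  k=2: S(2,0) = 1.0141; S(2,1) = 0.9300; S(2,2) = 0.8528
  k=3: S(3,0) = 1.0590; S(3,1) = 0.9712; S(3,2) = 0.8906; S(3,3) = 0.8167
Terminal payoffs V(N, i) = max(K - S_T, 0):
  V(3,0) = 0.000000; V(3,1) = 0.000000; V(3,2) = 0.079411; V(3,3) = 0.153293
Backward induction: V(k, i) = exp(-r*dt) * [p * V(k+1, i) + (1-p) * V(k+1, i+1)]; then take max(V_cont, immediate exercise) for American.
  V(2,0) = exp(-r*dt) * [p*0.000000 + (1-p)*0.000000] = 0.000000; exercise = 0.000000; V(2,0) = max -> 0.000000
  V(2,1) = exp(-r*dt) * [p*0.000000 + (1-p)*0.079411] = 0.038959; exercise = 0.040000; V(2,1) = max -> 0.040000
  V(2,2) = exp(-r*dt) * [p*0.079411 + (1-p)*0.153293] = 0.115347; exercise = 0.117151; V(2,2) = max -> 0.117151
  V(1,0) = exp(-r*dt) * [p*0.000000 + (1-p)*0.040000] = 0.019624; exercise = 0.000000; V(1,0) = max -> 0.019624
  V(1,1) = exp(-r*dt) * [p*0.040000 + (1-p)*0.117151] = 0.077695; exercise = 0.079411; V(1,1) = max -> 0.079411
  V(0,0) = exp(-r*dt) * [p*0.019624 + (1-p)*0.079411] = 0.048879; exercise = 0.040000; V(0,0) = max -> 0.048879


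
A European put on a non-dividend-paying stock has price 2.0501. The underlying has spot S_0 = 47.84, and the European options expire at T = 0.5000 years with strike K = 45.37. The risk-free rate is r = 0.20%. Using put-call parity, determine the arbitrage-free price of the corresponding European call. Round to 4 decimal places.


Answer: Call price = 4.5654

Derivation:
Put-call parity: C - P = S_0 * exp(-qT) - K * exp(-rT).
S_0 * exp(-qT) = 47.8400 * 1.00000000 = 47.84000000
K * exp(-rT) = 45.3700 * 0.99900050 = 45.32465268
C = P + S*exp(-qT) - K*exp(-rT)
C = 2.0501 + 47.84000000 - 45.32465268 = 4.5654


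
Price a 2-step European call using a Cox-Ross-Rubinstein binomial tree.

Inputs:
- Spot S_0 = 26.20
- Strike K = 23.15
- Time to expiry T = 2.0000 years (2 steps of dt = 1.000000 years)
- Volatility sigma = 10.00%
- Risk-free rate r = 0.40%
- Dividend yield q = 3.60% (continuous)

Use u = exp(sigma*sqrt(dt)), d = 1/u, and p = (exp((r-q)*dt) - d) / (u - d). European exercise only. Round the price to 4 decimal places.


dt = T/N = 1.000000
u = exp(sigma*sqrt(dt)) = 1.105171; d = 1/u = 0.904837
p = (exp((r-q)*dt) - d) / (u - d) = 0.317816
Discount per step: exp(-r*dt) = 0.996008
Stock lattice S(k, i) with i counting down-moves:
  k=0: S(0,0) = 26.2000
  k=1: S(1,0) = 28.9555; S(1,1) = 23.7067
  k=2: S(2,0) = 32.0008; S(2,1) = 26.2000; S(2,2) = 21.4507
Terminal payoffs V(N, i) = max(S_T - K, 0):
  V(2,0) = 8.850752; V(2,1) = 3.050000; V(2,2) = 0.000000
Backward induction: V(k, i) = exp(-r*dt) * [p * V(k+1, i) + (1-p) * V(k+1, i+1)].
  V(1,0) = exp(-r*dt) * [p*8.850752 + (1-p)*3.050000] = 4.874036
  V(1,1) = exp(-r*dt) * [p*3.050000 + (1-p)*0.000000] = 0.965469
  V(0,0) = exp(-r*dt) * [p*4.874036 + (1-p)*0.965469] = 2.198860

Answer: Price = V(0,0) = 2.1989


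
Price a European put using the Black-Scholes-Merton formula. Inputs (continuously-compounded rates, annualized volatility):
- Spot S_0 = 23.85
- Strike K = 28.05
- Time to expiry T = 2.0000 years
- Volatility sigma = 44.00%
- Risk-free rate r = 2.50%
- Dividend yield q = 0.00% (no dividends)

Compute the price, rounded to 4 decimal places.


d1 = (ln(S/K) + (r - q + 0.5*sigma^2) * T) / (sigma * sqrt(T)) = 0.13080766
d2 = d1 - sigma * sqrt(T) = -0.49144631
exp(-rT) = 0.95122942; exp(-qT) = 1.00000000
P = K * exp(-rT) * N(-d2) - S_0 * exp(-qT) * N(-d1)
N(-d1) = 0.44796373; N(-d2) = 0.68844459
P = 28.0500 * 0.95122942 * 0.68844459 - 23.8500 * 1.00000000 * 0.44796373 = 7.6851

Answer: Price = 7.6851


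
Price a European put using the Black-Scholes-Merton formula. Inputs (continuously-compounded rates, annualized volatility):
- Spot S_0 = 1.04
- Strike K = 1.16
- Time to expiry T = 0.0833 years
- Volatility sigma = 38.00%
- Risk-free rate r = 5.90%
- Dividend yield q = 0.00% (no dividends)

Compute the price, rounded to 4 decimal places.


d1 = (ln(S/K) + (r - q + 0.5*sigma^2) * T) / (sigma * sqrt(T)) = -0.89601716
d2 = d1 - sigma * sqrt(T) = -1.00569177
exp(-rT) = 0.99509736; exp(-qT) = 1.00000000
P = K * exp(-rT) * N(-d2) - S_0 * exp(-qT) * N(-d1)
N(-d1) = 0.81487820; N(-d2) = 0.84271807
P = 1.1600 * 0.99509736 * 0.84271807 - 1.0400 * 1.00000000 * 0.81487820 = 0.1253

Answer: Price = 0.1253


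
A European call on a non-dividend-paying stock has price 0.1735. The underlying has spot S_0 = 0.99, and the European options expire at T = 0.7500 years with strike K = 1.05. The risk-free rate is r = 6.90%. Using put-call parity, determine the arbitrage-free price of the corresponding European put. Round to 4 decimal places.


Answer: Put price = 0.1805

Derivation:
Put-call parity: C - P = S_0 * exp(-qT) - K * exp(-rT).
S_0 * exp(-qT) = 0.9900 * 1.00000000 = 0.99000000
K * exp(-rT) = 1.0500 * 0.94956623 = 0.99704454
P = C - S*exp(-qT) + K*exp(-rT)
P = 0.1735 - 0.99000000 + 0.99704454 = 0.1805


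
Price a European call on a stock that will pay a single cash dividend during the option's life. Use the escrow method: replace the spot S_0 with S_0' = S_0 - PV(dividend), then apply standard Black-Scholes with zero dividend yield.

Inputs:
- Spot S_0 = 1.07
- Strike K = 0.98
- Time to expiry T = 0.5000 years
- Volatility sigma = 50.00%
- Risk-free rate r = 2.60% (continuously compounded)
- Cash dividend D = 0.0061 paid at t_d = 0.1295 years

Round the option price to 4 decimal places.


PV(D) = D * exp(-r * t_d) = 0.0061 * 0.99663866 = 0.00607950
S_0' = S_0 - PV(D) = 1.0700 - 0.00607950 = 1.06392050
d1 = (ln(S_0'/K) + (r + sigma^2/2)*T) / (sigma*sqrt(T)) = 0.44593938
d2 = d1 - sigma*sqrt(T) = 0.09238599
exp(-rT) = 0.98708414
N(d1) = 0.67217948; N(d2) = 0.53680432
C = S_0' * N(d1) - K * exp(-rT) * N(d2) = 1.06392050 * 0.67217948 - 0.9800 * 0.98708414 * 0.53680432 = 0.1959

Answer: Price = 0.1959


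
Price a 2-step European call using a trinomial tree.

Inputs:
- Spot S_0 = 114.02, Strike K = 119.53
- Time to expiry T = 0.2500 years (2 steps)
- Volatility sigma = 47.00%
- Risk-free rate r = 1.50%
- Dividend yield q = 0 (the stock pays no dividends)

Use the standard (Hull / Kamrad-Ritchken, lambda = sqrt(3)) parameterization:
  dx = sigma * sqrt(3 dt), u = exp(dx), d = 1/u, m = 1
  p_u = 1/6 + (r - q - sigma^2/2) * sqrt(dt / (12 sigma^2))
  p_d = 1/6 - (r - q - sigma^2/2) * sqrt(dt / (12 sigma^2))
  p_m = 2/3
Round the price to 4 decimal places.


dt = T/N = 0.125000; dx = sigma*sqrt(3*dt) = 0.287815
u = exp(dx) = 1.333511; d = 1/u = 0.749900
p_u = 0.145939, p_m = 0.666667, p_d = 0.187394
Discount per step: exp(-r*dt) = 0.998127
Stock lattice S(k, j) with j the centered position index:
  k=0: S(0,+0) = 114.0200
  k=1: S(1,-1) = 85.5036; S(1,+0) = 114.0200; S(1,+1) = 152.0469
  k=2: S(2,-2) = 64.1192; S(2,-1) = 85.5036; S(2,+0) = 114.0200; S(2,+1) = 152.0469; S(2,+2) = 202.7561
Terminal payoffs V(N, j) = max(S_T - K, 0):
  V(2,-2) = 0.000000; V(2,-1) = 0.000000; V(2,+0) = 0.000000; V(2,+1) = 32.516883; V(2,+2) = 83.226137
Backward induction: V(k, j) = exp(-r*dt) * [p_u * V(k+1, j+1) + p_m * V(k+1, j) + p_d * V(k+1, j-1)]
  V(1,-1) = exp(-r*dt) * [p_u*0.000000 + p_m*0.000000 + p_d*0.000000] = 0.000000
  V(1,+0) = exp(-r*dt) * [p_u*32.516883 + p_m*0.000000 + p_d*0.000000] = 4.736604
  V(1,+1) = exp(-r*dt) * [p_u*83.226137 + p_m*32.516883 + p_d*0.000000] = 33.760533
  V(0,+0) = exp(-r*dt) * [p_u*33.760533 + p_m*4.736604 + p_d*0.000000] = 8.069583

Answer: Price = V(0,0) = 8.0696


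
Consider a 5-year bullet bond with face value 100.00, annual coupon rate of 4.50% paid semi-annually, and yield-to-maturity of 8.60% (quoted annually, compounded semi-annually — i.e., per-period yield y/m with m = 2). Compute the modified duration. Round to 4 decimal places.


Coupon per period c = face * coupon_rate / m = 2.250000
Periods per year m = 2; per-period yield y/m = 0.043000
Number of cashflows N = 10
Cashflows (t years, CF_t, discount factor 1/(1+y/m)^(m*t), PV):
  t = 0.5000: CF_t = 2.250000, DF = 0.958773, PV = 2.157239
  t = 1.0000: CF_t = 2.250000, DF = 0.919245, PV = 2.068302
  t = 1.5000: CF_t = 2.250000, DF = 0.881347, PV = 1.983031
  t = 2.0000: CF_t = 2.250000, DF = 0.845012, PV = 1.901277
  t = 2.5000: CF_t = 2.250000, DF = 0.810174, PV = 1.822892
  t = 3.0000: CF_t = 2.250000, DF = 0.776773, PV = 1.747739
  t = 3.5000: CF_t = 2.250000, DF = 0.744749, PV = 1.675685
  t = 4.0000: CF_t = 2.250000, DF = 0.714045, PV = 1.606601
  t = 4.5000: CF_t = 2.250000, DF = 0.684607, PV = 1.540365
  t = 5.0000: CF_t = 102.250000, DF = 0.656382, PV = 67.115099
Price P = sum_t PV_t = 83.618230
First compute Macaulay numerator sum_t t * PV_t:
  t * PV_t at t = 0.5000: 1.078619
  t * PV_t at t = 1.0000: 2.068302
  t * PV_t at t = 1.5000: 2.974547
  t * PV_t at t = 2.0000: 3.802553
  t * PV_t at t = 2.5000: 4.557230
  t * PV_t at t = 3.0000: 5.243218
  t * PV_t at t = 3.5000: 5.864897
  t * PV_t at t = 4.0000: 6.426404
  t * PV_t at t = 4.5000: 6.931644
  t * PV_t at t = 5.0000: 335.575493
Macaulay duration D = 374.522908 / 83.618230 = 4.478962
Modified duration = D / (1 + y/m) = 4.478962 / (1 + 0.043000) = 4.294307

Answer: Modified duration = 4.2943


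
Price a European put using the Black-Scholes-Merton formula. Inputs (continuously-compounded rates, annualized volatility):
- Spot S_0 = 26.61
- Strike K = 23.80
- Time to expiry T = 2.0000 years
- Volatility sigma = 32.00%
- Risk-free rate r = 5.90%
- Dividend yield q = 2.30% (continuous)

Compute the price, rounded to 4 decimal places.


d1 = (ln(S/K) + (r - q + 0.5*sigma^2) * T) / (sigma * sqrt(T)) = 0.63198001
d2 = d1 - sigma * sqrt(T) = 0.17943167
exp(-rT) = 0.88869605; exp(-qT) = 0.95504196
P = K * exp(-rT) * N(-d2) - S_0 * exp(-qT) * N(-d1)
N(-d1) = 0.26369997; N(-d2) = 0.42879938
P = 23.8000 * 0.88869605 * 0.42879938 - 26.6100 * 0.95504196 * 0.26369997 = 2.3679

Answer: Price = 2.3679


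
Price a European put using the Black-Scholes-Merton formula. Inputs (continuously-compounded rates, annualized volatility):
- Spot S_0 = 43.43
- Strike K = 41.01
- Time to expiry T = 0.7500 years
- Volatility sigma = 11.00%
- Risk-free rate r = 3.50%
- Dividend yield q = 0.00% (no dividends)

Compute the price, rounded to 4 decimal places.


Answer: Price = 0.4150

Derivation:
d1 = (ln(S/K) + (r - q + 0.5*sigma^2) * T) / (sigma * sqrt(T)) = 0.92504117
d2 = d1 - sigma * sqrt(T) = 0.82977838
exp(-rT) = 0.97409154; exp(-qT) = 1.00000000
P = K * exp(-rT) * N(-d2) - S_0 * exp(-qT) * N(-d1)
N(-d1) = 0.17747225; N(-d2) = 0.20333205
P = 41.0100 * 0.97409154 * 0.20333205 - 43.4300 * 1.00000000 * 0.17747225 = 0.4150


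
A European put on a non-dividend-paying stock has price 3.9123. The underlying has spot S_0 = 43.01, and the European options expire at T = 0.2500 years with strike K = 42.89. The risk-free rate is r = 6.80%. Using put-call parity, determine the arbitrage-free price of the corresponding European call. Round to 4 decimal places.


Answer: Call price = 4.7553

Derivation:
Put-call parity: C - P = S_0 * exp(-qT) - K * exp(-rT).
S_0 * exp(-qT) = 43.0100 * 1.00000000 = 43.01000000
K * exp(-rT) = 42.8900 * 0.98314368 = 42.16703263
C = P + S*exp(-qT) - K*exp(-rT)
C = 3.9123 + 43.01000000 - 42.16703263 = 4.7553


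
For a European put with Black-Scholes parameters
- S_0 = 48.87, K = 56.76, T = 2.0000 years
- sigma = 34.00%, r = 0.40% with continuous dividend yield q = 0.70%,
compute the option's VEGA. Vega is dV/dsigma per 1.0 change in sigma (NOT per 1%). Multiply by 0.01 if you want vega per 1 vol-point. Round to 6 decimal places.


Answer: Vega = 27.094392

Derivation:
d1 = -0.0833307477; d2 = -0.5641633589
phi(d1) = 0.3975595519; exp(-qT) = 0.9860975443; exp(-rT) = 0.9920319148
Vega = S * exp(-qT) * phi(d1) * sqrt(T) = 48.8700 * 0.9860975443 * 0.3975595519 * 1.4142135624 = 27.094392


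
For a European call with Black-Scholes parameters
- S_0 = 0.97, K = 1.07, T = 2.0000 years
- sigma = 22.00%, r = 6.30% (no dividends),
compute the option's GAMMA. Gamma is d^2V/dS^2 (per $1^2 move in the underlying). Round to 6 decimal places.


Answer: Gamma = 1.282765

Derivation:
d1 = 0.2451800970; d2 = -0.0659468867
phi(d1) = 0.3871298265; exp(-qT) = 1.0000000000; exp(-rT) = 0.8816148468
Gamma = exp(-qT) * phi(d1) / (S * sigma * sqrt(T)) = 1.0000000000 * 0.3871298265 / (0.9700 * 0.2200 * 1.4142135624) = 1.282765


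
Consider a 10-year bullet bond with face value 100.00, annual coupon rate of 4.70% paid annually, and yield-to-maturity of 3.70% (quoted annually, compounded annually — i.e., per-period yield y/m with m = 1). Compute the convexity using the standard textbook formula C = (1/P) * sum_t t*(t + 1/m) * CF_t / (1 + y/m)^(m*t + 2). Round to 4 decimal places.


Coupon per period c = face * coupon_rate / m = 4.700000
Periods per year m = 1; per-period yield y/m = 0.037000
Number of cashflows N = 10
Cashflows (t years, CF_t, discount factor 1/(1+y/m)^(m*t), PV):
  t = 1.0000: CF_t = 4.700000, DF = 0.964320, PV = 4.532305
  t = 2.0000: CF_t = 4.700000, DF = 0.929913, PV = 4.370593
  t = 3.0000: CF_t = 4.700000, DF = 0.896734, PV = 4.214651
  t = 4.0000: CF_t = 4.700000, DF = 0.864739, PV = 4.064273
  t = 5.0000: CF_t = 4.700000, DF = 0.833885, PV = 3.919260
  t = 6.0000: CF_t = 4.700000, DF = 0.804132, PV = 3.779421
  t = 7.0000: CF_t = 4.700000, DF = 0.775441, PV = 3.644572
  t = 8.0000: CF_t = 4.700000, DF = 0.747773, PV = 3.514534
  t = 9.0000: CF_t = 4.700000, DF = 0.721093, PV = 3.389136
  t = 10.0000: CF_t = 104.700000, DF = 0.695364, PV = 72.804650
Price P = sum_t PV_t = 108.233395
Convexity numerator sum_t t*(t + 1/m) * CF_t / (1+y/m)^(m*t + 2):
  t = 1.0000: term = 8.429301
  t = 2.0000: term = 24.385636
  t = 3.0000: term = 47.031120
  t = 4.0000: term = 75.588428
  t = 5.0000: term = 109.337167
  t = 6.0000: term = 147.610448
  t = 7.0000: term = 189.791640
  t = 8.0000: term = 235.311304
  t = 9.0000: term = 283.644291
  t = 10.0000: term = 7447.221827
Convexity = (1/P) * sum = 8568.351162 / 108.233395 = 79.165503

Answer: Convexity = 79.1655


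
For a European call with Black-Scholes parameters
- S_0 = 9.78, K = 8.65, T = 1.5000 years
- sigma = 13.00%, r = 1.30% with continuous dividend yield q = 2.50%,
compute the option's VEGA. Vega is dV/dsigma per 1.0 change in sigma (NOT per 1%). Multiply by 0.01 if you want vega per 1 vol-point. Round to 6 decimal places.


d1 = 0.7377056853; d2 = 0.5784888520
phi(d1) = 0.3039040136; exp(-qT) = 0.9631944177; exp(-rT) = 0.9806888952
Vega = S * exp(-qT) * phi(d1) * sqrt(T) = 9.7800 * 0.9631944177 * 0.3039040136 * 1.2247448714 = 3.506185

Answer: Vega = 3.506185


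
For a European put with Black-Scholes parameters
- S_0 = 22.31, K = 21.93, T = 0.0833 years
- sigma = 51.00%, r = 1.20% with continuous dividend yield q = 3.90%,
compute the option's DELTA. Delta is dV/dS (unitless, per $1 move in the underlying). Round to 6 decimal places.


d1 = 0.1750299509; d2 = 0.0278350801
phi(d1) = 0.3928779500; exp(-qT) = 0.9967565713; exp(-rT) = 0.9990008994
N(-d1) = 0.4305280497
Delta = -exp(-qT) * N(-d1) = -0.9967565713 * 0.4305280497 = -0.429132

Answer: Delta = -0.429132


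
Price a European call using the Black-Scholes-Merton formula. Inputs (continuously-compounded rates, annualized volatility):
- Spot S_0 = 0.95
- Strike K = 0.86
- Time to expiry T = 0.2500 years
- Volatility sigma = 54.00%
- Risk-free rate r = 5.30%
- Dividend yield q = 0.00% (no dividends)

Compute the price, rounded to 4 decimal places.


d1 = (ln(S/K) + (r - q + 0.5*sigma^2) * T) / (sigma * sqrt(T)) = 0.55270220
d2 = d1 - sigma * sqrt(T) = 0.28270220
exp(-rT) = 0.98683739; exp(-qT) = 1.00000000
C = S_0 * exp(-qT) * N(d1) - K * exp(-rT) * N(d2)
N(d1) = 0.70976633; N(d2) = 0.61129744
C = 0.9500 * 1.00000000 * 0.70976633 - 0.8600 * 0.98683739 * 0.61129744 = 0.1555

Answer: Price = 0.1555


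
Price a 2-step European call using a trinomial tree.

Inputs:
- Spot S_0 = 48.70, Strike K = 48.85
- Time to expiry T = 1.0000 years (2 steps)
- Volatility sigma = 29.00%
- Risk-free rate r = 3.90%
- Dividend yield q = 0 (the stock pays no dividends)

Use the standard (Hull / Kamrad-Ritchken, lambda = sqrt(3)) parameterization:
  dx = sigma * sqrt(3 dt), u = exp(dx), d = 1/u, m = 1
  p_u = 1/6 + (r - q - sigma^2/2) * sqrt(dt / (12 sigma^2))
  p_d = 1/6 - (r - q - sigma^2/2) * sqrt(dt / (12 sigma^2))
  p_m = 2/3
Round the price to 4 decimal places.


Answer: Price = V(0,0) = 5.6574

Derivation:
dt = T/N = 0.500000; dx = sigma*sqrt(3*dt) = 0.355176
u = exp(dx) = 1.426432; d = 1/u = 0.701050
p_u = 0.164520, p_m = 0.666667, p_d = 0.168813
Discount per step: exp(-r*dt) = 0.980689
Stock lattice S(k, j) with j the centered position index:
  k=0: S(0,+0) = 48.7000
  k=1: S(1,-1) = 34.1411; S(1,+0) = 48.7000; S(1,+1) = 69.4672
  k=2: S(2,-2) = 23.9346; S(2,-1) = 34.1411; S(2,+0) = 48.7000; S(2,+1) = 69.4672; S(2,+2) = 99.0903
Terminal payoffs V(N, j) = max(S_T - K, 0):
  V(2,-2) = 0.000000; V(2,-1) = 0.000000; V(2,+0) = 0.000000; V(2,+1) = 20.617224; V(2,+2) = 50.240250
Backward induction: V(k, j) = exp(-r*dt) * [p_u * V(k+1, j+1) + p_m * V(k+1, j) + p_d * V(k+1, j-1)]
  V(1,-1) = exp(-r*dt) * [p_u*0.000000 + p_m*0.000000 + p_d*0.000000] = 0.000000
  V(1,+0) = exp(-r*dt) * [p_u*20.617224 + p_m*0.000000 + p_d*0.000000] = 3.326440
  V(1,+1) = exp(-r*dt) * [p_u*50.240250 + p_m*20.617224 + p_d*0.000000] = 21.585290
  V(0,+0) = exp(-r*dt) * [p_u*21.585290 + p_m*3.326440 + p_d*0.000000] = 5.657433


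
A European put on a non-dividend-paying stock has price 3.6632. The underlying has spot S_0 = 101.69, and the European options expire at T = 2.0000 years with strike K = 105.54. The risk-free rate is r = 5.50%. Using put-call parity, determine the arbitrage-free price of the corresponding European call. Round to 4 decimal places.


Answer: Call price = 10.8069

Derivation:
Put-call parity: C - P = S_0 * exp(-qT) - K * exp(-rT).
S_0 * exp(-qT) = 101.6900 * 1.00000000 = 101.69000000
K * exp(-rT) = 105.5400 * 0.89583414 = 94.54633464
C = P + S*exp(-qT) - K*exp(-rT)
C = 3.6632 + 101.69000000 - 94.54633464 = 10.8069


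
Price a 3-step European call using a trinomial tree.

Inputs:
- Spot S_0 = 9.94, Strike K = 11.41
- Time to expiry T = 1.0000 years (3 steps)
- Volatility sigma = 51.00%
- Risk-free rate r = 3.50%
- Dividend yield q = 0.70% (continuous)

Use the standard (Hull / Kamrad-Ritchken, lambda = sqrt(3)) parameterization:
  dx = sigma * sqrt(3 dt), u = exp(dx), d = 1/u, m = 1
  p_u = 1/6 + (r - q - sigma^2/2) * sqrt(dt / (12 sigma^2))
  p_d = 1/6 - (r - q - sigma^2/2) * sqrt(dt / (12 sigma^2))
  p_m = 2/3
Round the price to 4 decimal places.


Answer: Price = V(0,0) = 1.5692

Derivation:
dt = T/N = 0.333333; dx = sigma*sqrt(3*dt) = 0.510000
u = exp(dx) = 1.665291; d = 1/u = 0.600496
p_u = 0.133317, p_m = 0.666667, p_d = 0.200016
Discount per step: exp(-r*dt) = 0.988401
Stock lattice S(k, j) with j the centered position index:
  k=0: S(0,+0) = 9.9400
  k=1: S(1,-1) = 5.9689; S(1,+0) = 9.9400; S(1,+1) = 16.5530
  k=2: S(2,-2) = 3.5843; S(2,-1) = 5.9689; S(2,+0) = 9.9400; S(2,+1) = 16.5530; S(2,+2) = 27.5656
  k=3: S(3,-3) = 2.1524; S(3,-2) = 3.5843; S(3,-1) = 5.9689; S(3,+0) = 9.9400; S(3,+1) = 16.5530; S(3,+2) = 27.5656; S(3,+3) = 45.9047
Terminal payoffs V(N, j) = max(S_T - K, 0):
  V(3,-3) = 0.000000; V(3,-2) = 0.000000; V(3,-1) = 0.000000; V(3,+0) = 0.000000; V(3,+1) = 5.142994; V(3,+2) = 16.155556; V(3,+3) = 34.494678
Backward induction: V(k, j) = exp(-r*dt) * [p_u * V(k+1, j+1) + p_m * V(k+1, j) + p_d * V(k+1, j-1)]
  V(2,-2) = exp(-r*dt) * [p_u*0.000000 + p_m*0.000000 + p_d*0.000000] = 0.000000
  V(2,-1) = exp(-r*dt) * [p_u*0.000000 + p_m*0.000000 + p_d*0.000000] = 0.000000
  V(2,+0) = exp(-r*dt) * [p_u*5.142994 + p_m*0.000000 + p_d*0.000000] = 0.677696
  V(2,+1) = exp(-r*dt) * [p_u*16.155556 + p_m*5.142994 + p_d*0.000000] = 5.517723
  V(2,+2) = exp(-r*dt) * [p_u*34.494678 + p_m*16.155556 + p_d*5.142994] = 16.207584
  V(1,-1) = exp(-r*dt) * [p_u*0.677696 + p_m*0.000000 + p_d*0.000000] = 0.089300
  V(1,+0) = exp(-r*dt) * [p_u*5.517723 + p_m*0.677696 + p_d*0.000000] = 1.173631
  V(1,+1) = exp(-r*dt) * [p_u*16.207584 + p_m*5.517723 + p_d*0.677696] = 5.905478
  V(0,+0) = exp(-r*dt) * [p_u*5.905478 + p_m*1.173631 + p_d*0.089300] = 1.569168
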